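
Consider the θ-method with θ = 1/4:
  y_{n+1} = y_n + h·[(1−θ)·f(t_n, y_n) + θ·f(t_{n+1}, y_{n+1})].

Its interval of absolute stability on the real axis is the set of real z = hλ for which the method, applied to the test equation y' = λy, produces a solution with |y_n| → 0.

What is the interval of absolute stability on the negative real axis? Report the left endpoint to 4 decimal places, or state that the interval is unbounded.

(-4.0000, 0).

Set f=λy, z=hλ:
  y_{n+1} = y_n + z·[3/4·y_n + 1/4·y_{n+1}] ⇒ (1 − 1/4z)y_{n+1} = (1 + 3/4z)y_n
  so R(z) = (1 + 3/4z)/(1 − 1/4z).

Boundary: |R(x)|=1, x<0.
x=-0.31: |R|=0.7123
R=−1: 1+3/4x = −1+1/4x ⇒ -1/2x=2 ⇒ x=2/(-1/2)=-4.0000
Confirm numerically:
  x=-3.446: |R|=0.85120 <1
  x=-3.405: |R|=0.83930 <1
  x=-2.536: |R|=0.55202 <1
  x=-2.455: |R|=0.52130 <1
  x=-4.347: |R|=1.08314 >1
  x=-4.326: |R|=1.07831 >1
  x=-4.152: |R|=1.03729 >1
Interval (-4.0000, 0).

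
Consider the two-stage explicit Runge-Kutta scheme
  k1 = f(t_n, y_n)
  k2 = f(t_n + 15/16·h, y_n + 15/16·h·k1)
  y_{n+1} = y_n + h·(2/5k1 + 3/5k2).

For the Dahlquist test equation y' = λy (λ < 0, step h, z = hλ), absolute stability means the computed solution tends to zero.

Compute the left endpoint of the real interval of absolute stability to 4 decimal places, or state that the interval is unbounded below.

Test eqn y'=λy, z=hλ:
  k1=λy_n ⇒ h·k1=z·y_n;  k2=λ(1+15/16z)y_n ⇒ h·k2=z(1+15/16z)y_n
  y_{n+1}/y_n = 1 + 2/5z + 3/5z(1+15/16z) = 1 + z + 9/16z²
  Hence R(z) = 1 + z + 9/16z².

Need |R(x)|<1, x<0.
x=-0.8: |R|=0.5600
R=1: x+9/16x²=0 ⇒ x=−16/9=-1.7778; min R=1−1/(4·9/16)=0.5556>−1
Confirm numerically:
  x=-1.710: |R|=0.93481 <1
  x=-1.505: |R|=0.76908 <1
  x=-1.277: |R|=0.64029 <1
  x=-0.861: |R|=0.55599 <1
  x=-2.340: |R|=1.74002 >1
  x=-1.866: |R|=1.09260 >1
Stable set (-1.7778, 0).

left endpoint -1.7778.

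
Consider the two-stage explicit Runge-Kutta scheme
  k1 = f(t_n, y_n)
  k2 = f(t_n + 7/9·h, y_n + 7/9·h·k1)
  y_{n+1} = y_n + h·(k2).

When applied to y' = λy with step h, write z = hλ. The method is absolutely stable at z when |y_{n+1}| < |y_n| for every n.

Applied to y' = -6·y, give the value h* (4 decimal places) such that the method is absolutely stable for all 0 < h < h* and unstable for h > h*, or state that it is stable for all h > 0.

Test eqn y'=λy, z=hλ:
  k1=λy_n ⇒ h·k1=z·y_n;  k2=λ(1+7/9z)y_n ⇒ h·k2=z(1+7/9z)y_n
  y_{n+1}/y_n = 1 + z(1+7/9z) = 1 + z + 7/9z²
  ⇒ R(z) = 1 + z + 7/9z².

Boundary: |R(x)|=1, x<0.
x=-1.25: |R|=0.9653
R=1: x+7/9x²=0 ⇒ x=−9/7=-1.2857; min R=1−1/(4·7/9)=0.6786>−1
Confirm numerically:
  x=-1.168: |R|=0.89306 <1
  x=-1.134: |R|=0.86619 <1
  x=-0.720: |R|=0.68320 <1
  x=-0.563: |R|=0.68353 <1
  x=-1.473: |R|=1.21457 >1
  x=-1.373: |R|=1.09321 >1
So |R|<1 on (-1.2857, 0).

(-1.2857,0); λ=-6 ⇒ h* = (9/7)/6 = 0.2143.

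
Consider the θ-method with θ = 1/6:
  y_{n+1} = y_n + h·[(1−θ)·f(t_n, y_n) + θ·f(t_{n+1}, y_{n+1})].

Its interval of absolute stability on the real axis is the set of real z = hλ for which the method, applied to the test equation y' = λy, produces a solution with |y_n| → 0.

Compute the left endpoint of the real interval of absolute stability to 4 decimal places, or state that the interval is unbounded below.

Test eqn y'=λy, z=hλ:
  y_{n+1} = y_n + z·[5/6·y_n + 1/6·y_{n+1}] ⇒ (1 − 1/6z)y_{n+1} = (1 + 5/6z)y_n
  Hence R(z) = (1 + 5/6z)/(1 − 1/6z).

Solve |R(x)|<1 on ℝ⁻.
x=-0.54: |R|=0.5046
R=−1: 1+5/6x = −1+1/6x ⇒ -2/3x=2 ⇒ x=2/(-2/3)=-3.0000
Confirm numerically:
  x=-2.670: |R|=0.84775 <1
  x=-2.432: |R|=0.73055 <1
  x=-1.641: |R|=0.28857 <1
  x=-1.594: |R|=0.25942 <1
  x=-3.576: |R|=1.24060 >1
  x=-3.467: |R|=1.19732 >1
  x=-3.245: |R|=1.10600 >1
So |R|<1 on (-3.0000, 0).

z* = -3.0000.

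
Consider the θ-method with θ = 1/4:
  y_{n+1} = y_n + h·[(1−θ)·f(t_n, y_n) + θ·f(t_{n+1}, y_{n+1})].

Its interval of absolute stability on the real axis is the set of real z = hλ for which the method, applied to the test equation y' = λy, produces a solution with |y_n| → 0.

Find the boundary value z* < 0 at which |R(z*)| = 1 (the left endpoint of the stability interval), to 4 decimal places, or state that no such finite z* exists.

left endpoint -4.0000.

Test eqn y'=λy, z=hλ:
  y_{n+1} = y_n + z·[3/4·y_n + 1/4·y_{n+1}] ⇒ (1 − 1/4z)y_{n+1} = (1 + 3/4z)y_n
  so R(z) = (1 + 3/4z)/(1 − 1/4z).

Solve |R(x)|<1 on ℝ⁻.
x=-1.64: |R|=0.1631
R=−1: 1+3/4x = −1+1/4x ⇒ -1/2x=2 ⇒ x=2/(-1/2)=-4.0000
Confirm numerically:
  x=-3.149: |R|=0.76192 <1
  x=-2.757: |R|=0.63209 <1
  x=-2.361: |R|=0.48467 <1
  x=-4.504: |R|=1.11853 >1
  x=-4.244: |R|=1.05919 >1
  x=-4.026: |R|=1.00648 >1
So |R|<1 on (-4.0000, 0).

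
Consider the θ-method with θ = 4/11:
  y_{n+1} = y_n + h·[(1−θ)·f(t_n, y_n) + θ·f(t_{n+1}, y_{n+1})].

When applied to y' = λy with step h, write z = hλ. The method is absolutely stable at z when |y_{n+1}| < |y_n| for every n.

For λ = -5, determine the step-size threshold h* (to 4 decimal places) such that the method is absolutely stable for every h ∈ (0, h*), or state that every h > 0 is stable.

(-7.3333,0); λ=-5 ⇒ h* = (22/3)/5 = 1.4667.

Test eqn y'=λy, z=hλ:
  y_{n+1} = y_n + z·[7/11·y_n + 4/11·y_{n+1}] ⇒ (1 − 4/11z)y_{n+1} = (1 + 7/11z)y_n
  Hence R(z) = (1 + 7/11z)/(1 − 4/11z).

Boundary: |R(x)|=1, x<0.
x=-1.08: |R|=0.2245
R=−1: 1+7/11x = −1+4/11x ⇒ -3/11x=2 ⇒ x=2/(-3/11)=-7.3333
Confirm numerically:
  x=-7.052: |R|=0.97847 <1
  x=-3.063: |R|=0.44904 <1
  x=-3.050: |R|=0.44612 <1
  x=-7.882: |R|=1.03870 >1
  x=-7.754: |R|=1.03004 >1
Interval (-7.3333, 0).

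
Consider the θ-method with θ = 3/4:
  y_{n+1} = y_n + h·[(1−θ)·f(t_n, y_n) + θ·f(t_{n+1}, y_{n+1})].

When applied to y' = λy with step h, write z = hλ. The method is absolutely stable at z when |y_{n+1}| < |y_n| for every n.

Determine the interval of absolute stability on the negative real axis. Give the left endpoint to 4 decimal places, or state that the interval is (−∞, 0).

With y'=λy (z=hλ):
  y_{n+1} = y_n + z·[1/4·y_n + 3/4·y_{n+1}] ⇒ (1 − 3/4z)y_{n+1} = (1 + 1/4z)y_n
  R(z) = (1 + 1/4z)/(1 − 3/4z).

Find x<0 with |R(x)|<1.
x=-0.64: |R|=0.5676
x=-2: |R|=0.2000
x=-10: |R|=0.1765
x=-100: |R|=0.3158
θ=3/4≥1/2 ⇒ |1+1/4x|<|1−3/4x| ∀x<0 ⇒ unbounded interval.

(−∞, 0) — no finite endpoint.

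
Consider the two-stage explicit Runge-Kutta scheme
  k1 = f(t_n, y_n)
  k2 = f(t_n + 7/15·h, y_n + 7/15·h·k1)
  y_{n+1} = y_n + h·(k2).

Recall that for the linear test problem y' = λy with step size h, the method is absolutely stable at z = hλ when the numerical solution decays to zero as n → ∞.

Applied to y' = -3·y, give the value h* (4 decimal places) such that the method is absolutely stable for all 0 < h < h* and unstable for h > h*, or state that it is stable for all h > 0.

(-2.1429,0); λ=-3 ⇒ h* = (15/7)/3 = 0.7143.

Set f=λy, z=hλ:
  k1=λy_n ⇒ h·k1=z·y_n;  k2=λ(1+7/15z)y_n ⇒ h·k2=z(1+7/15z)y_n
  y_{n+1}/y_n = 1 + z(1+7/15z) = 1 + z + 7/15z²
  so R(z) = 1 + z + 7/15z².

Find x<0 with |R(x)|<1.
x=-0.38: |R|=0.6874
R=1: x+7/15x²=0 ⇒ x=−15/7=-2.1429; min R=1−1/(4·7/15)=0.4643>−1
Confirm numerically:
  x=-1.946: |R|=0.82123 <1
  x=-1.453: |R|=0.53223 <1
  x=-1.398: |R|=0.51406 <1
  x=-2.228: |R|=1.08853 >1
  x=-2.211: |R|=1.07031 >1
  x=-2.183: |R|=1.04089 >1
Stable set (-2.1429, 0).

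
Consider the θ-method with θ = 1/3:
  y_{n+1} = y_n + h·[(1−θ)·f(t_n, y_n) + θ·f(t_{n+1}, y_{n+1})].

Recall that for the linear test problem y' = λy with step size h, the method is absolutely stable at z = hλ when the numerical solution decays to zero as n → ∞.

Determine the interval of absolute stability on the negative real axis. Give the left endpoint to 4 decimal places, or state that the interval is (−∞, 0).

Test eqn y'=λy, z=hλ:
  y_{n+1} = y_n + z·[2/3·y_n + 1/3·y_{n+1}] ⇒ (1 − 1/3z)y_{n+1} = (1 + 2/3z)y_n
  R(z) = (1 + 2/3z)/(1 − 1/3z).

Boundary: |R(x)|=1, x<0.
x=-1.21: |R|=0.1378
R=−1: 1+2/3x = −1+1/3x ⇒ -1/3x=2 ⇒ x=2/(-1/3)=-6.0000
Confirm numerically:
  x=-4.254: |R|=0.75931 <1
  x=-4.128: |R|=0.73737 <1
  x=-3.129: |R|=0.53157 <1
  x=-6.354: |R|=1.03784 >1
  x=-6.178: |R|=1.01939 >1
  x=-6.154: |R|=1.01682 >1
Interval (-6.0000, 0).

z∈(-6.0000,0).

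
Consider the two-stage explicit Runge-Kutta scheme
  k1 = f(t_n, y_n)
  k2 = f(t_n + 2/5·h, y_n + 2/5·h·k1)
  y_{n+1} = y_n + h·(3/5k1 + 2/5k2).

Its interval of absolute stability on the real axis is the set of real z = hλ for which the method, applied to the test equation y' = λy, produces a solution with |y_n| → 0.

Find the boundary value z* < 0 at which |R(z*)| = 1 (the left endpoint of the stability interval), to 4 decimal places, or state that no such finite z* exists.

z* = -6.2500.

Test eqn y'=λy, z=hλ:
  k1=λy_n ⇒ h·k1=z·y_n;  k2=λ(1+2/5z)y_n ⇒ h·k2=z(1+2/5z)y_n
  y_{n+1}/y_n = 1 + 3/5z + 2/5z(1+2/5z) = 1 + z + 4/25z²
  ⇒ R(z) = 1 + z + 4/25z².

Boundary: |R(x)|=1, x<0.
x=-0.8: |R|=0.3024
R=1: x+4/25x²=0 ⇒ x=−25/4=-6.2500; min R=1−1/(4·4/25)=-0.5625>−1
Confirm numerically:
  x=-4.857: |R|=0.08253 <1
  x=-3.979: |R|=0.44581 <1
  x=-3.736: |R|=0.50277 <1
  x=-6.760: |R|=1.55162 >1
  x=-6.757: |R|=1.54813 >1
  x=-6.272: |R|=1.02208 >1
So |R|<1 on (-6.2500, 0).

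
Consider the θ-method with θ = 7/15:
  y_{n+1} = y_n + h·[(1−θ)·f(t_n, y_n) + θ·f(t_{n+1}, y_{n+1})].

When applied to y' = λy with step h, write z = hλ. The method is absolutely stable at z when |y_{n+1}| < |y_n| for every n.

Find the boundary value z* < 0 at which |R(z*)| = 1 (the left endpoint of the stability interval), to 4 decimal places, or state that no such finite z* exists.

Set f=λy, z=hλ:
  y_{n+1} = y_n + z·[8/15·y_n + 7/15·y_{n+1}] ⇒ (1 − 7/15z)y_{n+1} = (1 + 8/15z)y_n
  ⇒ R(z) = (1 + 8/15z)/(1 − 7/15z).

Boundary: |R(x)|=1, x<0.
x=-1.76: |R|=0.0337
R=−1: 1+8/15x = −1+7/15x ⇒ -1/15x=2 ⇒ x=2/(-1/15)=-30.0000
Confirm numerically:
  x=-26.450: |R|=0.98226 <1
  x=-23.267: |R|=0.96215 <1
  x=-13.092: |R|=0.84145 <1
  x=-30.556: |R|=1.00243 >1
  x=-30.534: |R|=1.00233 >1
  x=-30.522: |R|=1.00228 >1
So |R|<1 on (-30.0000, 0).

left endpoint -30.0000.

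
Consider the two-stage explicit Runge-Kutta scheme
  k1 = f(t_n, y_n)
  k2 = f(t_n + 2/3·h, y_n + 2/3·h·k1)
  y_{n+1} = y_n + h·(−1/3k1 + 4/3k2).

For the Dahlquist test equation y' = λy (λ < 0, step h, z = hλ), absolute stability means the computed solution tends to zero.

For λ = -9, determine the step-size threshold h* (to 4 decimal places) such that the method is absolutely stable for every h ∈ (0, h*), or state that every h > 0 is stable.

(-1.1250,0); λ=-9 ⇒ h* = (9/8)/9 = 0.1250.

On y'=λy, z=hλ:
  k1=λy_n ⇒ h·k1=z·y_n;  k2=λ(1+2/3z)y_n ⇒ h·k2=z(1+2/3z)y_n
  y_{n+1}/y_n = 1 − 1/3z + 4/3z(1+2/3z) = 1 + z + 8/9z²
  R(z) = 1 + z + 8/9z².

Find x<0 with |R(x)|<1.
x=-0.54: |R|=0.7192
R=1: x+8/9x²=0 ⇒ x=−9/8=-1.1250; min R=1−1/(4·8/9)=0.7188>−1
Confirm numerically:
  x=-0.943: |R|=0.84744 <1
  x=-0.876: |R|=0.80611 <1
  x=-0.706: |R|=0.73705 <1
  x=-0.563: |R|=0.71875 <1
  x=-1.708: |R|=1.88512 >1
  x=-1.574: |R|=1.62820 >1
  x=-1.195: |R|=1.07436 >1
So |R|<1 on (-1.1250, 0).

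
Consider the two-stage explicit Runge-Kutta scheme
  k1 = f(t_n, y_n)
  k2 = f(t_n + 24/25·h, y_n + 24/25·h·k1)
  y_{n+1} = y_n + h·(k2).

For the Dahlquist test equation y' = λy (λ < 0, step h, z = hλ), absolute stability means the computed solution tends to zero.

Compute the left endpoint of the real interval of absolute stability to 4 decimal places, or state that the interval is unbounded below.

Set f=λy, z=hλ:
  k1=λy_n ⇒ h·k1=z·y_n;  k2=λ(1+24/25z)y_n ⇒ h·k2=z(1+24/25z)y_n
  y_{n+1}/y_n = 1 + z(1+24/25z) = 1 + z + 24/25z²
  so R(z) = 1 + z + 24/25z².

Boundary: |R(x)|=1, x<0.
x=-1.01: |R|=0.9693
R=1: x+24/25x²=0 ⇒ x=−25/24=-1.0417; min R=1−1/(4·24/25)=0.7396>−1
Confirm numerically:
  x=-0.914: |R|=0.88798 <1
  x=-0.611: |R|=0.74739 <1
  x=-0.486: |R|=0.74075 <1
  x=-1.501: |R|=1.66188 >1
  x=-1.306: |R|=1.33141 >1
  x=-1.193: |R|=1.17332 >1
Interval (-1.0417, 0).

left endpoint -1.0417.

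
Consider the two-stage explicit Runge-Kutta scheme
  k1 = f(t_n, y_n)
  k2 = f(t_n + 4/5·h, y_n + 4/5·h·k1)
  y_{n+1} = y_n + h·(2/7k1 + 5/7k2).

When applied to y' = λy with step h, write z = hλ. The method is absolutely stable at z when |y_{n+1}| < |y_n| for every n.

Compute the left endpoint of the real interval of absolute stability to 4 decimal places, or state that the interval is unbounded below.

left endpoint -1.7500.

Test eqn y'=λy, z=hλ:
  k1=λy_n ⇒ h·k1=z·y_n;  k2=λ(1+4/5z)y_n ⇒ h·k2=z(1+4/5z)y_n
  y_{n+1}/y_n = 1 + 2/7z + 5/7z(1+4/5z) = 1 + z + 4/7z²
  Hence R(z) = 1 + z + 4/7z².

Solve |R(x)|<1 on ℝ⁻.
x=-1.18: |R|=0.6157
R=1: x+4/7x²=0 ⇒ x=−7/4=-1.7500; min R=1−1/(4·4/7)=0.5625>−1
Confirm numerically:
  x=-1.729: |R|=0.97925 <1
  x=-1.244: |R|=0.64031 <1
  x=-0.977: |R|=0.56845 <1
  x=-0.725: |R|=0.57536 <1
  x=-1.968: |R|=1.24516 >1
  x=-1.956: |R|=1.23025 >1
  x=-1.827: |R|=1.08039 >1
Stable set (-1.7500, 0).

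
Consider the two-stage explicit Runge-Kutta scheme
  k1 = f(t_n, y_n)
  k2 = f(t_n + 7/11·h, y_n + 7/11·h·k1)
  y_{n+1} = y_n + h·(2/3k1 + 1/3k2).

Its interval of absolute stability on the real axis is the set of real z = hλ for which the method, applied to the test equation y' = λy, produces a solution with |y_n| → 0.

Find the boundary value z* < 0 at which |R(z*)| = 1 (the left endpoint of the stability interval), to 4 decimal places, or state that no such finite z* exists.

left endpoint -4.7143.

With y'=λy (z=hλ):
  k1=λy_n ⇒ h·k1=z·y_n;  k2=λ(1+7/11z)y_n ⇒ h·k2=z(1+7/11z)y_n
  y_{n+1}/y_n = 1 + 2/3z + 1/3z(1+7/11z) = 1 + z + 7/33z²
  R(z) = 1 + z + 7/33z².

Need |R(x)|<1, x<0.
x=-1.78: |R|=0.1079
R=1: x+7/33x²=0 ⇒ x=−33/7=-4.7143; min R=1−1/(4·7/33)=-0.1786>−1
Confirm numerically:
  x=-4.628: |R|=0.91529 <1
  x=-3.315: |R|=0.01605 <1
  x=-2.574: |R|=0.16860 <1
  x=-5.067: |R|=1.37910 >1
  x=-5.020: |R|=1.32554 >1
  x=-4.793: |R|=1.08003 >1
Stable set (-4.7143, 0).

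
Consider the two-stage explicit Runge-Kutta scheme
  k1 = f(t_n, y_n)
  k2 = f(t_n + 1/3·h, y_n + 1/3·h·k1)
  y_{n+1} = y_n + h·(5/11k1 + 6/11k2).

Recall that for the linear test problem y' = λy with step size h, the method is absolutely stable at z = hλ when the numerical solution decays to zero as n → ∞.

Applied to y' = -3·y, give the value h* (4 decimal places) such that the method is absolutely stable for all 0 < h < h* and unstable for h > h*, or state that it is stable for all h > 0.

(-5.5000,0); λ=-3 ⇒ h* = (11/2)/3 = 1.8333.

Test eqn y'=λy, z=hλ:
  k1=λy_n ⇒ h·k1=z·y_n;  k2=λ(1+1/3z)y_n ⇒ h·k2=z(1+1/3z)y_n
  y_{n+1}/y_n = 1 + 5/11z + 6/11z(1+1/3z) = 1 + z + 2/11z²
  Hence R(z) = 1 + z + 2/11z².

Find x<0 with |R(x)|<1.
x=-1.67: |R|=0.1629
R=1: x+2/11x²=0 ⇒ x=−11/2=-5.5000; min R=1−1/(4·2/11)=-0.3750>−1
Confirm numerically:
  x=-3.978: |R|=0.10082 <1
  x=-2.648: |R|=0.37311 <1
  x=-2.387: |R|=0.35104 <1
  x=-6.010: |R|=1.55729 >1
  x=-5.893: |R|=1.42108 >1
  x=-5.799: |R|=1.31525 >1
So |R|<1 on (-5.5000, 0).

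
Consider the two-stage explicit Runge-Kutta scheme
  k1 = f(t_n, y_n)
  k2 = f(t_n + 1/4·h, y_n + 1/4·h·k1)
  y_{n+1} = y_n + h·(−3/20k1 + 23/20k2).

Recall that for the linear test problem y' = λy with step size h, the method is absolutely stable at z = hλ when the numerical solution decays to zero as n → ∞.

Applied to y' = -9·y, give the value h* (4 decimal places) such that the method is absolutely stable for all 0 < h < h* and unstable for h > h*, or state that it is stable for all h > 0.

With y'=λy (z=hλ):
  k1=λy_n ⇒ h·k1=z·y_n;  k2=λ(1+1/4z)y_n ⇒ h·k2=z(1+1/4z)y_n
  y_{n+1}/y_n = 1 − 3/20z + 23/20z(1+1/4z) = 1 + z + 23/80z²
  so R(z) = 1 + z + 23/80z².

Need |R(x)|<1, x<0.
x=-0.6: |R|=0.5035
R=1: x+23/80x²=0 ⇒ x=−80/23=-3.4783; min R=1−1/(4·23/80)=0.1304>−1
Confirm numerically:
  x=-3.366: |R|=0.89136 <1
  x=-3.336: |R|=0.86356 <1
  x=-3.201: |R|=0.74484 <1
  x=-2.579: |R|=0.33323 <1
  x=-3.873: |R|=1.43954 >1
  x=-3.647: |R|=1.17693 >1
  x=-3.520: |R|=1.04224 >1
So |R|<1 on (-3.4783, 0).

(-3.4783,0); λ=-9 ⇒ h* = (80/23)/9 = 0.3865.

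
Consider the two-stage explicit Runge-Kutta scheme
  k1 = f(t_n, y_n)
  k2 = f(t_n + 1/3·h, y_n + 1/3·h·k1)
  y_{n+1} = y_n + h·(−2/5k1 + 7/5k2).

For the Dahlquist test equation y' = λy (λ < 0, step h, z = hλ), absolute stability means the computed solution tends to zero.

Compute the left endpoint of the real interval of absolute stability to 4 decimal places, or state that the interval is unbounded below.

z* = -2.1429.

Set f=λy, z=hλ:
  k1=λy_n ⇒ h·k1=z·y_n;  k2=λ(1+1/3z)y_n ⇒ h·k2=z(1+1/3z)y_n
  y_{n+1}/y_n = 1 − 2/5z + 7/5z(1+1/3z) = 1 + z + 7/15z²
  Hence R(z) = 1 + z + 7/15z².

Find x<0 with |R(x)|<1.
x=-0.52: |R|=0.6062
R=1: x+7/15x²=0 ⇒ x=−15/7=-2.1429; min R=1−1/(4·7/15)=0.4643>−1
Confirm numerically:
  x=-1.724: |R|=0.66302 <1
  x=-1.257: |R|=0.48036 <1
  x=-1.084: |R|=0.46436 <1
  x=-0.985: |R|=0.46777 <1
  x=-2.509: |R|=1.42870 >1
  x=-2.440: |R|=1.33835 >1
Stable set (-2.1429, 0).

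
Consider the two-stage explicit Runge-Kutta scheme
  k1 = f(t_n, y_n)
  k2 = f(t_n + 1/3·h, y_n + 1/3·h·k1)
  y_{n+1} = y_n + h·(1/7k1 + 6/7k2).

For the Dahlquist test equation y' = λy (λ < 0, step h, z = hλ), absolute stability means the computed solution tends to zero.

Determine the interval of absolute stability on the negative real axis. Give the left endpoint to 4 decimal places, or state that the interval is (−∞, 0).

With y'=λy (z=hλ):
  k1=λy_n ⇒ h·k1=z·y_n;  k2=λ(1+1/3z)y_n ⇒ h·k2=z(1+1/3z)y_n
  y_{n+1}/y_n = 1 + 1/7z + 6/7z(1+1/3z) = 1 + z + 2/7z²
  ⇒ R(z) = 1 + z + 2/7z².

Find x<0 with |R(x)|<1.
x=-1.11: |R|=0.2420
R=1: x+2/7x²=0 ⇒ x=−7/2=-3.5000; min R=1−1/(4·2/7)=0.1250>−1
Confirm numerically:
  x=-3.019: |R|=0.58510 <1
  x=-2.114: |R|=0.16286 <1
  x=-1.728: |R|=0.12514 <1
  x=-3.977: |R|=1.54201 >1
  x=-3.890: |R|=1.43346 >1
Interval (-3.5000, 0).

z∈(-3.5000,0).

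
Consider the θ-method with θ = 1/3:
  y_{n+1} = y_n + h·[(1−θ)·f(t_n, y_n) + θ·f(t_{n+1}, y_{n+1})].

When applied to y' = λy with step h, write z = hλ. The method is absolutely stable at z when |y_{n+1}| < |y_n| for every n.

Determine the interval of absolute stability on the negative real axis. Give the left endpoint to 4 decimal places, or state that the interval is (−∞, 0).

On y'=λy, z=hλ:
  y_{n+1} = y_n + z·[2/3·y_n + 1/3·y_{n+1}] ⇒ (1 − 1/3z)y_{n+1} = (1 + 2/3z)y_n
  so R(z) = (1 + 2/3z)/(1 − 1/3z).

Boundary: |R(x)|=1, x<0.
x=-0.64: |R|=0.4725
R=−1: 1+2/3x = −1+1/3x ⇒ -1/3x=2 ⇒ x=2/(-1/3)=-6.0000
Confirm numerically:
  x=-4.836: |R|=0.85145 <1
  x=-3.596: |R|=0.63554 <1
  x=-2.533: |R|=0.37340 <1
  x=-6.434: |R|=1.04600 >1
  x=-6.294: |R|=1.03163 >1
  x=-6.109: |R|=1.01197 >1
Interval (-6.0000, 0).

z∈(-6.0000,0).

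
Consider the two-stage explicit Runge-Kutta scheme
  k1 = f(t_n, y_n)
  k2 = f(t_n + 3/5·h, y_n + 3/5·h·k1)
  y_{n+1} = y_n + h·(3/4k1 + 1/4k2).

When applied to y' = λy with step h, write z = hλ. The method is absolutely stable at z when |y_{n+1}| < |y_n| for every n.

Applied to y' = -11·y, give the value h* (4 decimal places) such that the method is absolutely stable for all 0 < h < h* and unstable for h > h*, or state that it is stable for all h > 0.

With y'=λy (z=hλ):
  k1=λy_n ⇒ h·k1=z·y_n;  k2=λ(1+3/5z)y_n ⇒ h·k2=z(1+3/5z)y_n
  y_{n+1}/y_n = 1 + 3/4z + 1/4z(1+3/5z) = 1 + z + 3/20z²
  R(z) = 1 + z + 3/20z².

Need |R(x)|<1, x<0.
x=-0.76: |R|=0.3266
R=1: x+3/20x²=0 ⇒ x=−20/3=-6.6667; min R=1−1/(4·3/20)=-0.6667>−1
Confirm numerically:
  x=-3.845: |R|=0.62740 <1
  x=-3.313: |R|=0.66660 <1
  x=-2.962: |R|=0.64598 <1
  x=-7.109: |R|=1.47168 >1
  x=-7.002: |R|=1.35220 >1
  x=-6.986: |R|=1.33463 >1
Interval (-6.6667, 0).

(-6.6667,0); λ=-11 ⇒ h* = (20/3)/11 = 0.6061.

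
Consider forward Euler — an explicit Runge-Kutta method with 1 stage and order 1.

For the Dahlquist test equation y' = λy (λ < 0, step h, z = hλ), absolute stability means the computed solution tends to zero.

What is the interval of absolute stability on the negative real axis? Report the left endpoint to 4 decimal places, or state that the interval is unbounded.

z∈(-2.0000,0).

With y'=λy (z=hλ):
  order 1, 1-stage ⇒ R(z)=1+z
  (e.g. R(-1.4)=-0.40000, |R|=0.40000)

Need |R(x)|<1, x<0.
x=-1.4: |R|=0.4000
|R(-1.56)|=0.5600 |R(-1.16)|=0.1600 |R(-0.88)|=0.1200
Bisect:
  x_lo=-2.5644 |R|=1.5644  x_hi=-0.3255 |R|=0.6745
  mid=-1.44495 |R|=0.44495 →hi
  mid=-2.00469 |R|=1.00469 →lo
  mid=-1.72482 |R|=0.72482 →hi
  mid=-1.86475 |R|=0.86475 →hi
  mid=-1.93472 |R|=0.93472 →hi
  mid=-1.96970 |R|=0.96970 →hi
  mid=-1.98720 |R|=0.98720 →hi
  mid=-1.99594 |R|=0.99594 →hi
  ...
  [-2.00004,-1.99990] ⇒ x*=-2.0000
Interval (-2.0000, 0).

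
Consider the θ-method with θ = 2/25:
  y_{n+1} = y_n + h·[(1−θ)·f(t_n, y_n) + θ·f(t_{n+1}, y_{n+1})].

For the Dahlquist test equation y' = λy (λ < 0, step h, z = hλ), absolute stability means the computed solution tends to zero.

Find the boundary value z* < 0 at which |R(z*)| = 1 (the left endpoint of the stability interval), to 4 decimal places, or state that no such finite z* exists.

Set f=λy, z=hλ:
  y_{n+1} = y_n + z·[23/25·y_n + 2/25·y_{n+1}] ⇒ (1 − 2/25z)y_{n+1} = (1 + 23/25z)y_n
  Hence R(z) = (1 + 23/25z)/(1 − 2/25z).

Find x<0 with |R(x)|<1.
x=-1.09: |R|=0.0026
R=−1: 1+23/25x = −1+2/25x ⇒ -21/25x=2 ⇒ x=2/(-21/25)=-2.3810
Confirm numerically:
  x=-2.061: |R|=0.76928 <1
  x=-1.994: |R|=0.71968 <1
  x=-1.450: |R|=0.29928 <1
  x=-1.295: |R|=0.17343 <1
  x=-2.924: |R|=1.36968 >1
  x=-2.777: |R|=1.27221 >1
  x=-2.677: |R|=1.20482 >1
Interval (-2.3810, 0).

left endpoint -2.3810.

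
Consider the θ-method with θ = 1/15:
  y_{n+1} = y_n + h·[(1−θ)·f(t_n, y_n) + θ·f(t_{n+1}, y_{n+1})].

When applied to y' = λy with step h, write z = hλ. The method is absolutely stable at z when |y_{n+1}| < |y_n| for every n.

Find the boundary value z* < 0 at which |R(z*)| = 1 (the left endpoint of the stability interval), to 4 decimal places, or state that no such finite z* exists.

z* = -2.3077.

On y'=λy, z=hλ:
  y_{n+1} = y_n + z·[14/15·y_n + 1/15·y_{n+1}] ⇒ (1 − 1/15z)y_{n+1} = (1 + 14/15z)y_n
  ⇒ R(z) = (1 + 14/15z)/(1 − 1/15z).

Boundary: |R(x)|=1, x<0.
x=-0.89: |R|=0.1598
R=−1: 1+14/15x = −1+1/15x ⇒ -13/15x=2 ⇒ x=2/(-13/15)=-2.3077
Confirm numerically:
  x=-1.767: |R|=0.58078 <1
  x=-1.597: |R|=0.44333 <1
  x=-1.372: |R|=0.25702 <1
  x=-2.682: |R|=1.27520 >1
  x=-2.544: |R|=1.17510 >1
  x=-2.461: |R|=1.11414 >1
Stable set (-2.3077, 0).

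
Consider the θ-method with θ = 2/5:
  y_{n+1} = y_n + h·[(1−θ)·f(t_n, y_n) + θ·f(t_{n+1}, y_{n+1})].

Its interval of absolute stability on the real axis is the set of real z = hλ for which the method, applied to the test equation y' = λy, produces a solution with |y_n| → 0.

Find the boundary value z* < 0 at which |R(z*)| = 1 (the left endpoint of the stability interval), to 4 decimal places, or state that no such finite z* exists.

On y'=λy, z=hλ:
  y_{n+1} = y_n + z·[3/5·y_n + 2/5·y_{n+1}] ⇒ (1 − 2/5z)y_{n+1} = (1 + 3/5z)y_n
  ⇒ R(z) = (1 + 3/5z)/(1 − 2/5z).

Need |R(x)|<1, x<0.
x=-1.42: |R|=0.0944
R=−1: 1+3/5x = −1+2/5x ⇒ -1/5x=2 ⇒ x=2/(-1/5)=-10.0000
Confirm numerically:
  x=-9.604: |R|=0.98364 <1
  x=-9.025: |R|=0.95770 <1
  x=-8.092: |R|=0.90993 <1
  x=-7.427: |R|=0.87040 <1
  x=-10.178: |R|=1.00702 >1
  x=-10.114: |R|=1.00452 >1
Stable set (-10.0000, 0).

left endpoint -10.0000.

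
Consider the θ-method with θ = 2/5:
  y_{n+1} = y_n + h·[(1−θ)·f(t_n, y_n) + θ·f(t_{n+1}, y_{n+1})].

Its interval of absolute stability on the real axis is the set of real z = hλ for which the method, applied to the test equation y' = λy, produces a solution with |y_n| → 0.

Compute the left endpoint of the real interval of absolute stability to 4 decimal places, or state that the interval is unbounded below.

On y'=λy, z=hλ:
  y_{n+1} = y_n + z·[3/5·y_n + 2/5·y_{n+1}] ⇒ (1 − 2/5z)y_{n+1} = (1 + 3/5z)y_n
  Hence R(z) = (1 + 3/5z)/(1 − 2/5z).

Solve |R(x)|<1 on ℝ⁻.
x=-0.55: |R|=0.5492
R=−1: 1+3/5x = −1+2/5x ⇒ -1/5x=2 ⇒ x=2/(-1/5)=-10.0000
Confirm numerically:
  x=-9.838: |R|=0.99343 <1
  x=-9.207: |R|=0.96613 <1
  x=-7.576: |R|=0.87971 <1
  x=-4.367: |R|=0.58985 <1
  x=-10.200: |R|=1.00787 >1
  x=-10.081: |R|=1.00322 >1
So |R|<1 on (-10.0000, 0).

left endpoint -10.0000.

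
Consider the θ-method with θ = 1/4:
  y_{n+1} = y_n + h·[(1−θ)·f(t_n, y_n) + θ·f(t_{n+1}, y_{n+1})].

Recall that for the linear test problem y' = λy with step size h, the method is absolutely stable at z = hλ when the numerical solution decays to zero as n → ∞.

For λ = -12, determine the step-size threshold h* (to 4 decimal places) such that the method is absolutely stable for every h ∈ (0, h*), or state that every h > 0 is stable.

(-4.0000,0); λ=-12 ⇒ h* = (4)/12 = 0.3333.

On y'=λy, z=hλ:
  y_{n+1} = y_n + z·[3/4·y_n + 1/4·y_{n+1}] ⇒ (1 − 1/4z)y_{n+1} = (1 + 3/4z)y_n
  R(z) = (1 + 3/4z)/(1 − 1/4z).

Find x<0 with |R(x)|<1.
x=-0.92: |R|=0.2520
R=−1: 1+3/4x = −1+1/4x ⇒ -1/2x=2 ⇒ x=2/(-1/2)=-4.0000
Confirm numerically:
  x=-3.602: |R|=0.89529 <1
  x=-3.571: |R|=0.88667 <1
  x=-3.254: |R|=0.79432 <1
  x=-2.914: |R|=0.68585 <1
  x=-4.393: |R|=1.09365 >1
  x=-4.375: |R|=1.08955 >1
  x=-4.245: |R|=1.05943 >1
Interval (-4.0000, 0).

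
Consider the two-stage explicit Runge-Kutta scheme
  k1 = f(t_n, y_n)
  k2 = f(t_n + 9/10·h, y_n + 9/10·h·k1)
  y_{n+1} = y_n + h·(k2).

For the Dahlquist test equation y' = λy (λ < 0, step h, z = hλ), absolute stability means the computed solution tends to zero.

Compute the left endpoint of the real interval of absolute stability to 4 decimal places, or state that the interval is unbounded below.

left endpoint -1.1111.

On y'=λy, z=hλ:
  k1=λy_n ⇒ h·k1=z·y_n;  k2=λ(1+9/10z)y_n ⇒ h·k2=z(1+9/10z)y_n
  y_{n+1}/y_n = 1 + z(1+9/10z) = 1 + z + 9/10z²
  R(z) = 1 + z + 9/10z².

Find x<0 with |R(x)|<1.
x=-1.22: |R|=1.1196
R=1: x+9/10x²=0 ⇒ x=−10/9=-1.1111; min R=1−1/(4·9/10)=0.7222>−1
Confirm numerically:
  x=-0.970: |R|=0.87681 <1
  x=-0.890: |R|=0.82289 <1
  x=-0.682: |R|=0.73661 <1
  x=-0.676: |R|=0.73528 <1
  x=-1.704: |R|=1.90925 >1
  x=-1.516: |R|=1.55243 >1
  x=-1.135: |R|=1.02440 >1
Stable set (-1.1111, 0).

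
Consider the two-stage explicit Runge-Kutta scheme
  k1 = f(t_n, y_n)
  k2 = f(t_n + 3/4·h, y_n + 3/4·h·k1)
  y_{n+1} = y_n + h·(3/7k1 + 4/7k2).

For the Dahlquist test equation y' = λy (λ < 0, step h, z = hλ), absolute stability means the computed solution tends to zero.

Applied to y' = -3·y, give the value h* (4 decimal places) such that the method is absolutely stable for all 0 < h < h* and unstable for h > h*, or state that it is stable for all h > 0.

Test eqn y'=λy, z=hλ:
  k1=λy_n ⇒ h·k1=z·y_n;  k2=λ(1+3/4z)y_n ⇒ h·k2=z(1+3/4z)y_n
  y_{n+1}/y_n = 1 + 3/7z + 4/7z(1+3/4z) = 1 + z + 3/7z²
  ⇒ R(z) = 1 + z + 3/7z².

Need |R(x)|<1, x<0.
x=-1.57: |R|=0.4864
R=1: x+3/7x²=0 ⇒ x=−7/3=-2.3333; min R=1−1/(4·3/7)=0.4167>−1
Confirm numerically:
  x=-2.237: |R|=0.90764 <1
  x=-2.174: |R|=0.85155 <1
  x=-1.676: |R|=0.52785 <1
  x=-2.632: |R|=1.33690 >1
  x=-2.597: |R|=1.29346 >1
  x=-2.481: |R|=1.15701 >1
Interval (-2.3333, 0).

(-2.3333,0); λ=-3 ⇒ h* = (7/3)/3 = 0.7778.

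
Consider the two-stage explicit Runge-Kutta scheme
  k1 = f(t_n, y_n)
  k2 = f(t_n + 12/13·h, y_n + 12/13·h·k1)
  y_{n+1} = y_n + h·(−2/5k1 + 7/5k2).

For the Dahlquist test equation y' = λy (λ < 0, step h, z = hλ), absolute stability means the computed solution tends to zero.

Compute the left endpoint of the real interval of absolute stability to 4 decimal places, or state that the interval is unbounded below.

left endpoint -0.7738.

Test eqn y'=λy, z=hλ:
  k1=λy_n ⇒ h·k1=z·y_n;  k2=λ(1+12/13z)y_n ⇒ h·k2=z(1+12/13z)y_n
  y_{n+1}/y_n = 1 − 2/5z + 7/5z(1+12/13z) = 1 + z + 84/65z²
  Hence R(z) = 1 + z + 84/65z².

Find x<0 with |R(x)|<1.
x=-0.68: |R|=0.9176
R=1: x+84/65x²=0 ⇒ x=−65/84=-0.7738; min R=1−1/(4·84/65)=0.8065>−1
Confirm numerically:
  x=-0.704: |R|=0.93649 <1
  x=-0.637: |R|=0.88738 <1
  x=-0.419: |R|=0.80788 <1
  x=-0.342: |R|=0.80915 <1
  x=-1.319: |R|=1.92931 >1
  x=-1.227: |R|=1.71861 >1
  x=-0.850: |R|=1.08369 >1
Interval (-0.7738, 0).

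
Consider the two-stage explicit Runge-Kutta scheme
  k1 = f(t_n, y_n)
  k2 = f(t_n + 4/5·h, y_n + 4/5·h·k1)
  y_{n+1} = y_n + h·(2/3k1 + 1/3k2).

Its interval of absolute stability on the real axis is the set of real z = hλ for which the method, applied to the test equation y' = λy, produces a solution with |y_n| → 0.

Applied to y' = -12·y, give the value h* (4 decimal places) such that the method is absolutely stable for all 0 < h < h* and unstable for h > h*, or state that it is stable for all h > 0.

(-3.7500,0); λ=-12 ⇒ h* = (15/4)/12 = 0.3125.

On y'=λy, z=hλ:
  k1=λy_n ⇒ h·k1=z·y_n;  k2=λ(1+4/5z)y_n ⇒ h·k2=z(1+4/5z)y_n
  y_{n+1}/y_n = 1 + 2/3z + 1/3z(1+4/5z) = 1 + z + 4/15z²
  R(z) = 1 + z + 4/15z².

Boundary: |R(x)|=1, x<0.
x=-0.58: |R|=0.5097
R=1: x+4/15x²=0 ⇒ x=−15/4=-3.7500; min R=1−1/(4·4/15)=0.0625>−1
Confirm numerically:
  x=-3.703: |R|=0.95359 <1
  x=-3.511: |R|=0.77623 <1
  x=-3.130: |R|=0.48251 <1
  x=-2.521: |R|=0.17378 <1
  x=-3.909: |R|=1.16574 >1
  x=-3.812: |R|=1.06303 >1
Interval (-3.7500, 0).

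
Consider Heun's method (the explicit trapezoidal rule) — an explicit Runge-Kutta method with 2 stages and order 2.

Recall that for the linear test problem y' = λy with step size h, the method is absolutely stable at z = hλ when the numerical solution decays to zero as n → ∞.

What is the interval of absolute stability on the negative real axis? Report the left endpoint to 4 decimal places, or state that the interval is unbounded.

Test eqn y'=λy, z=hλ:
  order 2, 2-stage ⇒ R(z)=1+z+z^2/2
  (e.g. R(-0.35)=0.71125, |R|=0.71125)

Solve |R(x)|<1 on ℝ⁻.
x=-0.35: |R|=0.7113
|R(-1.69)|=0.7380 |R(-1.25)|=0.5312 |R(-0.64)|=0.5648
Bisect:
  x_lo=-2.7317 |R|=1.9994  x_hi=-0.2928 |R|=0.7500
  mid=-1.51225 |R|=0.63120 →hi
  mid=-2.12197 |R|=1.12940 →lo
  mid=-1.81711 |R|=0.83383 →hi
  mid=-1.96954 |R|=0.97000 →hi
  mid=-2.04575 |R|=1.04680 →lo
  mid=-2.00765 |R|=1.00767 →lo
  mid=-1.98859 |R|=0.98866 →hi
  mid=-1.99812 |R|=0.99812 →hi
  mid=-2.00288 |R|=1.00289 →lo
  mid=-2.00050 |R|=1.00050 →lo
  ...
  [-2.00005,-1.99991] ⇒ x*=-2.0000
Interval (-2.0000, 0).

(-2.0000, 0).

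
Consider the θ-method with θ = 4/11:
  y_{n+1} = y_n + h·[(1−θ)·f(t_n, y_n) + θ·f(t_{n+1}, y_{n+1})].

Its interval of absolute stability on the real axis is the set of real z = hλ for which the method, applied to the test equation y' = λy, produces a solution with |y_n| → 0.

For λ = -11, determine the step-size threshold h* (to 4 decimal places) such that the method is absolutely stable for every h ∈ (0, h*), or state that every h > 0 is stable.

Set f=λy, z=hλ:
  y_{n+1} = y_n + z·[7/11·y_n + 4/11·y_{n+1}] ⇒ (1 − 4/11z)y_{n+1} = (1 + 7/11z)y_n
  Hence R(z) = (1 + 7/11z)/(1 − 4/11z).

Find x<0 with |R(x)|<1.
x=-1.72: |R|=0.0582
R=−1: 1+7/11x = −1+4/11x ⇒ -3/11x=2 ⇒ x=2/(-3/11)=-7.3333
Confirm numerically:
  x=-6.798: |R|=0.95795 <1
  x=-6.452: |R|=0.92817 <1
  x=-3.541: |R|=0.54789 <1
  x=-7.583: |R|=1.01812 >1
  x=-7.361: |R|=1.00205 >1
So |R|<1 on (-7.3333, 0).

(-7.3333,0); λ=-11 ⇒ h* = (22/3)/11 = 0.6667.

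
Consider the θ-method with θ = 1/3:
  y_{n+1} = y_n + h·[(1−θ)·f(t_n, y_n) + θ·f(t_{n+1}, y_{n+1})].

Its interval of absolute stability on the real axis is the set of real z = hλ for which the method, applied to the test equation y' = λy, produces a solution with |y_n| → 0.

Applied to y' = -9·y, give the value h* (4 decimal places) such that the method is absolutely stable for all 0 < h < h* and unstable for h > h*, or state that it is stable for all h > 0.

With y'=λy (z=hλ):
  y_{n+1} = y_n + z·[2/3·y_n + 1/3·y_{n+1}] ⇒ (1 − 1/3z)y_{n+1} = (1 + 2/3z)y_n
  ⇒ R(z) = (1 + 2/3z)/(1 − 1/3z).

Solve |R(x)|<1 on ℝ⁻.
x=-1.22: |R|=0.1327
R=−1: 1+2/3x = −1+1/3x ⇒ -1/3x=2 ⇒ x=2/(-1/3)=-6.0000
Confirm numerically:
  x=-5.754: |R|=0.97190 <1
  x=-4.302: |R|=0.76746 <1
  x=-4.177: |R|=0.74599 <1
  x=-6.149: |R|=1.01629 >1
  x=-6.064: |R|=1.00706 >1
  x=-6.063: |R|=1.00695 >1
Interval (-6.0000, 0).

(-6.0000,0); λ=-9 ⇒ h* = (6)/9 = 0.6667.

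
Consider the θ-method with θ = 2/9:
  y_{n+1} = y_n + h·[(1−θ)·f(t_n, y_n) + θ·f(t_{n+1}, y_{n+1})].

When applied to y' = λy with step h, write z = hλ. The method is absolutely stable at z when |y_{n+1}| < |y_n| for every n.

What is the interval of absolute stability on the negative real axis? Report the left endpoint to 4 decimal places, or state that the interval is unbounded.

z∈(-3.6000,0).

Test eqn y'=λy, z=hλ:
  y_{n+1} = y_n + z·[7/9·y_n + 2/9·y_{n+1}] ⇒ (1 − 2/9z)y_{n+1} = (1 + 7/9z)y_n
  ⇒ R(z) = (1 + 7/9z)/(1 − 2/9z).

Need |R(x)|<1, x<0.
x=-1.17: |R|=0.0714
R=−1: 1+7/9x = −1+2/9x ⇒ -5/9x=2 ⇒ x=2/(-5/9)=-3.6000
Confirm numerically:
  x=-3.504: |R|=0.97001 <1
  x=-2.715: |R|=0.69335 <1
  x=-1.507: |R|=0.12893 <1
  x=-4.067: |R|=1.13628 >1
  x=-3.654: |R|=1.01656 >1
Interval (-3.6000, 0).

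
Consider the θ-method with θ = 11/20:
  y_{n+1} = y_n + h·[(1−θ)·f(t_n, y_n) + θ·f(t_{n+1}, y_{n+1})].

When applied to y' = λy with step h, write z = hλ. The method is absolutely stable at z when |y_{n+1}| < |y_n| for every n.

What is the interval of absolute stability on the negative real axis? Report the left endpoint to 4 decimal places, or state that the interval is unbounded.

interval (−∞, 0).

On y'=λy, z=hλ:
  y_{n+1} = y_n + z·[9/20·y_n + 11/20·y_{n+1}] ⇒ (1 − 11/20z)y_{n+1} = (1 + 9/20z)y_n
  ⇒ R(z) = (1 + 9/20z)/(1 − 11/20z).

Find x<0 with |R(x)|<1.
x=-1.24: |R|=0.2628
x=-2: |R|=0.0476
x=-10: |R|=0.5385
x=-100: |R|=0.7857
θ=11/20≥1/2 ⇒ |1+9/20x|<|1−11/20x| ∀x<0 ⇒ unbounded interval.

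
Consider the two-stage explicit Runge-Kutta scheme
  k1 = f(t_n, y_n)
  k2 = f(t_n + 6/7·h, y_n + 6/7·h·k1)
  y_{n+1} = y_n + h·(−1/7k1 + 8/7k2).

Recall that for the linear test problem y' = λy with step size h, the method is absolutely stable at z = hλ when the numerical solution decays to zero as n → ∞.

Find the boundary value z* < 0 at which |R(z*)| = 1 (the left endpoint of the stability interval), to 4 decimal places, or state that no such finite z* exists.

Test eqn y'=λy, z=hλ:
  k1=λy_n ⇒ h·k1=z·y_n;  k2=λ(1+6/7z)y_n ⇒ h·k2=z(1+6/7z)y_n
  y_{n+1}/y_n = 1 − 1/7z + 8/7z(1+6/7z) = 1 + z + 48/49z²
  ⇒ R(z) = 1 + z + 48/49z².

Need |R(x)|<1, x<0.
x=-1.56: |R|=1.8239
R=1: x+48/49x²=0 ⇒ x=−49/48=-1.0208; min R=1−1/(4·48/49)=0.7448>−1
Confirm numerically:
  x=-0.915: |R|=0.90514 <1
  x=-0.686: |R|=0.77499 <1
  x=-0.565: |R|=0.74771 <1
  x=-0.476: |R|=0.74595 <1
  x=-1.412: |R|=1.54106 >1
  x=-1.374: |R|=1.47535 >1
  x=-1.275: |R|=1.31745 >1
Stable set (-1.0208, 0).

z* = -1.0208.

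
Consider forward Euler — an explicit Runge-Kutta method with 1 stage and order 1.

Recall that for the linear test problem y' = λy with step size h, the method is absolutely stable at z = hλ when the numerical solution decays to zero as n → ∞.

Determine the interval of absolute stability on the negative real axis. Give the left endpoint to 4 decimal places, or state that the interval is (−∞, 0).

(-2.0000, 0).

On y'=λy, z=hλ:
  order 1, 1-stage ⇒ R(z)=1+z
  (e.g. R(-0.68)=0.32000, |R|=0.32000)

Find x<0 with |R(x)|<1.
x=-0.68: |R|=0.3200
|R(-2.18)|=1.1800 |R(-1.43)|=0.4300 |R(-0.85)|=0.1500
Bisect:
  x_lo=-2.3091 |R|=1.3091  x_hi=-0.2908 |R|=0.7092
  mid=-1.29991 |R|=0.29991 →hi
  mid=-1.80449 |R|=0.80449 →hi
  mid=-2.05677 |R|=1.05677 →lo
  mid=-1.93063 |R|=0.93063 →hi
  mid=-1.99370 |R|=0.99370 →hi
  mid=-2.02524 |R|=1.02524 →lo
  mid=-2.00947 |R|=1.00947 →lo
  ...
  [-2.00011,-1.99998] ⇒ x*=-2.0000
Stable set (-2.0000, 0).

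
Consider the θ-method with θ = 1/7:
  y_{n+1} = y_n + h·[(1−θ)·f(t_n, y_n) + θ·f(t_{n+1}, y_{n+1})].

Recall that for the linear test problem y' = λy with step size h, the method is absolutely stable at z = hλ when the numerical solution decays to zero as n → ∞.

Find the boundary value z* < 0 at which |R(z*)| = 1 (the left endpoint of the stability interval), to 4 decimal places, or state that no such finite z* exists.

With y'=λy (z=hλ):
  y_{n+1} = y_n + z·[6/7·y_n + 1/7·y_{n+1}] ⇒ (1 − 1/7z)y_{n+1} = (1 + 6/7z)y_n
  so R(z) = (1 + 6/7z)/(1 − 1/7z).

Need |R(x)|<1, x<0.
x=-1.53: |R|=0.2556
R=−1: 1+6/7x = −1+1/7x ⇒ -5/7x=2 ⇒ x=2/(-5/7)=-2.8000
Confirm numerically:
  x=-2.526: |R|=0.85618 <1
  x=-2.025: |R|=0.57064 <1
  x=-1.324: |R|=0.11341 <1
  x=-3.117: |R|=1.15667 >1
  x=-3.005: |R|=1.10245 >1
Interval (-2.8000, 0).

left endpoint -2.8000.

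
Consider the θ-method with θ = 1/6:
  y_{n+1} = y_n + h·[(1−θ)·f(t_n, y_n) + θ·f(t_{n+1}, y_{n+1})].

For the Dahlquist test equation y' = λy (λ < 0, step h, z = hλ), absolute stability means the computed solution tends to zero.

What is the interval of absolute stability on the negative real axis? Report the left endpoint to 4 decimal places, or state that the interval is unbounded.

z∈(-3.0000,0).

On y'=λy, z=hλ:
  y_{n+1} = y_n + z·[5/6·y_n + 1/6·y_{n+1}] ⇒ (1 − 1/6z)y_{n+1} = (1 + 5/6z)y_n
  Hence R(z) = (1 + 5/6z)/(1 − 1/6z).

Boundary: |R(x)|=1, x<0.
x=-0.61: |R|=0.4463
R=−1: 1+5/6x = −1+1/6x ⇒ -2/3x=2 ⇒ x=2/(-2/3)=-3.0000
Confirm numerically:
  x=-2.966: |R|=0.98483 <1
  x=-2.614: |R|=0.82076 <1
  x=-2.191: |R|=0.60493 <1
  x=-2.135: |R|=0.57468 <1
  x=-3.440: |R|=1.18644 >1
  x=-3.426: |R|=1.18078 >1
Interval (-3.0000, 0).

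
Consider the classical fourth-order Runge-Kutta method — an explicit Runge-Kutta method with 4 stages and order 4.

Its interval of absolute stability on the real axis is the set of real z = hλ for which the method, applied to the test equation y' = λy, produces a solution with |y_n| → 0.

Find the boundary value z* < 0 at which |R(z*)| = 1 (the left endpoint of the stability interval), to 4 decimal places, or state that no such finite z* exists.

Set f=λy, z=hλ:
  order 4, 4-stage ⇒ R(z)=1+z+z^2/2+z^3/6+z^4/24
  (e.g. R(-0.86)=0.42658, |R|=0.42658)

Need |R(x)|<1, x<0.
x=-0.86: |R|=0.4266
|R(-2.16)|=0.4002 |R(-0.91)|=0.4070 |R(-0.79)|=0.4561
Bisect:
  x_lo=-3.1514 |R|=1.7076  x_hi=-0.3630 |R|=0.6956
  mid=-1.75718 |R|=0.27963 →hi
  mid=-2.45428 |R|=0.60534 →hi
  mid=-2.80283 |R|=1.02676 →lo
  mid=-2.62855 |R|=0.78828 →hi
  mid=-2.71569 |R|=0.90003 →hi
  mid=-2.75926 |R|=0.96145 →hi
  mid=-2.78104 |R|=0.99361 →hi
  mid=-2.79193 |R|=1.01006 →lo
  ...
  [-2.78530,-2.78513] ⇒ x*=-2.7853
Interval (-2.7853, 0).

left endpoint -2.7853.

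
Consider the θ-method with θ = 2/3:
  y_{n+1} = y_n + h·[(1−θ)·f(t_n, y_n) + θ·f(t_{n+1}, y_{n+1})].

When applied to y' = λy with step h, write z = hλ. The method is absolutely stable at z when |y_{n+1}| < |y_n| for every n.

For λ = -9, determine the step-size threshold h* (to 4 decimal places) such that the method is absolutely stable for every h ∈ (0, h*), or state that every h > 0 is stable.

With y'=λy (z=hλ):
  y_{n+1} = y_n + z·[1/3·y_n + 2/3·y_{n+1}] ⇒ (1 − 2/3z)y_{n+1} = (1 + 1/3z)y_n
  Hence R(z) = (1 + 1/3z)/(1 − 2/3z).

Solve |R(x)|<1 on ℝ⁻.
x=-0.32: |R|=0.7363
x=-2: |R|=0.1429
x=-10: |R|=0.3043
x=-100: |R|=0.4778
θ=2/3≥1/2 ⇒ |1+1/3x|<|1−2/3x| ∀x<0 ⇒ interval (−∞,0).

unbounded; (−∞, 0). Any h>0 works for λ=-9.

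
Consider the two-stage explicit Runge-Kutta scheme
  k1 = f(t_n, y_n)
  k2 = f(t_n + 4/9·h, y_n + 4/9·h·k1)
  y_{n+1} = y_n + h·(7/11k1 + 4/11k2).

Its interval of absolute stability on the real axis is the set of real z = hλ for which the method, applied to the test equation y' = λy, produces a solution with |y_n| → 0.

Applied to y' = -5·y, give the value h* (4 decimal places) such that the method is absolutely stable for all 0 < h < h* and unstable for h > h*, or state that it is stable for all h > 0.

(-6.1875,0); λ=-5 ⇒ h* = (99/16)/5 = 1.2375.

On y'=λy, z=hλ:
  k1=λy_n ⇒ h·k1=z·y_n;  k2=λ(1+4/9z)y_n ⇒ h·k2=z(1+4/9z)y_n
  y_{n+1}/y_n = 1 + 7/11z + 4/11z(1+4/9z) = 1 + z + 16/99z²
  R(z) = 1 + z + 16/99z².

Solve |R(x)|<1 on ℝ⁻.
x=-1.2: |R|=0.0327
R=1: x+16/99x²=0 ⇒ x=−99/16=-6.1875; min R=1−1/(4·16/99)=-0.5469>−1
Confirm numerically:
  x=-6.058: |R|=0.87321 <1
  x=-4.380: |R|=0.27949 <1
  x=-3.423: |R|=0.52935 <1
  x=-3.343: |R|=0.53683 <1
  x=-6.537: |R|=1.36924 >1
  x=-6.447: |R|=1.27038 >1
Interval (-6.1875, 0).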